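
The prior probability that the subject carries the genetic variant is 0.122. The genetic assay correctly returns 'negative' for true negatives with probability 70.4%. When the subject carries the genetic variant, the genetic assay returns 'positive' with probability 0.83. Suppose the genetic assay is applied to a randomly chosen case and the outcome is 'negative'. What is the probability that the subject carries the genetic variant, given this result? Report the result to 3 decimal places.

Write H for 'the subject carries the genetic variant'. Prior odds H:¬H = 0.122/0.878 = 0.13895. For the 'negative' outcome, the likelihood ratio is 0.17/0.704 = 0.24148.
Posterior odds = 0.13895 × 0.24148 = 0.033554, so P(H|E) = 0.033554/(1+0.033554) = 0.032.

P(H | E) ≈ 0.032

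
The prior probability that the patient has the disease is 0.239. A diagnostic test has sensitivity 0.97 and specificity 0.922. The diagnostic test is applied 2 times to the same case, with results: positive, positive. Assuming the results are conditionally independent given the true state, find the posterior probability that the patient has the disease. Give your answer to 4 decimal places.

With H the event that the patient has the disease, the joint likelihood of the observed sequence is P(data|H) = 0.97·0.97 = 0.94090 and P(data|¬H) = 0.078·0.078 = 0.0060840.
Bayes: P(H|data) = 0.239·0.94090 / (0.239·0.94090 + 0.761·0.0060840) = 0.22488/0.22951 = 0.9798.

Posterior P(H) ≈ 0.9798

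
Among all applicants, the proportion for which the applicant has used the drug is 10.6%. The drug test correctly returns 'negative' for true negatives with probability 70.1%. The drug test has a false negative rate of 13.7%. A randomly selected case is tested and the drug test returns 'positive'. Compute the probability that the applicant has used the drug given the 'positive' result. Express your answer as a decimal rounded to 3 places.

P(H | E) ≈ 0.255

Let H be the event that the applicant has used the drug. P(H) = 0.106, so P(¬H) = 0.894. With E the 'positive' result, P(E|H) = 0.863 and P(E|¬H) = 0.299.
P(E) = 0.863·0.106 + 0.299·0.894 = 0.091478 + 0.26731 = 0.35878.
By Bayes' theorem, P(H|E) = 0.091478 / 0.35878 = 0.255.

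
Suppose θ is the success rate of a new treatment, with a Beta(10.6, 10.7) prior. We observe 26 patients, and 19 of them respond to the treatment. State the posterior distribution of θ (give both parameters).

Posterior: Beta(29.6, 17.7)

Observing 19 successes and 7 failures updates Beta(10.6, 10.7) by adding the success and failure counts to the two shape parameters: α = 10.6+19 = 29.6, β = 10.7+7 = 17.7.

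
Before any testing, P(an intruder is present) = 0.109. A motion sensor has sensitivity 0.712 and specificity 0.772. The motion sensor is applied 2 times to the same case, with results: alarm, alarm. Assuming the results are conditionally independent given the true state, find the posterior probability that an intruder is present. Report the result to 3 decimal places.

Let H be the event that an intruder is present; start with P(H) = 0.109. P('alarm'|H) = 0.712, P('alarm'|¬H) = 0.228.
Update on result 1 ('alarm'): P(H) ← 0.712·0.1090 / (0.712·0.1090 + 0.228·0.8910) = 0.077608/0.28076 = 0.2764.
Update on result 2 ('alarm'): P(H) ← 0.712·0.2764 / (0.712·0.2764 + 0.228·0.7236) = 0.19681/0.36179 = 0.5440.

Posterior P(H) ≈ 0.544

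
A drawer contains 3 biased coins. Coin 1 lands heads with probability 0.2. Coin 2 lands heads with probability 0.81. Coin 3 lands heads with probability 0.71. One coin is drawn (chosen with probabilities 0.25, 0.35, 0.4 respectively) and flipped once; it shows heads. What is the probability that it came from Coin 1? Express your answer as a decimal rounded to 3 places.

Tabulate prior·likelihood by source: [1] prior 0.25, lik 0.2, product 0.05000; [2] prior 0.35, lik 0.81, product 0.2835; [3] prior 0.4, lik 0.71, product 0.2840.
Normalizing constant = 0.61750; the posterior for Coin 1 is its product over the sum, 0.05000/0.61750 = 0.081.

Posterior probability ≈ 0.081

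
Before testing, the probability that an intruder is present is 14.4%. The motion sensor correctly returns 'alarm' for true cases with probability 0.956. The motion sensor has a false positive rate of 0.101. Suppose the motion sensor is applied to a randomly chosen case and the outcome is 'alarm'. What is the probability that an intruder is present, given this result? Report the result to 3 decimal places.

P(H | E) ≈ 0.614

Let H be the event that an intruder is present. P(H) = 0.144, so P(¬H) = 0.856. With E the 'alarm' result, P(E|H) = 0.956 and P(E|¬H) = 0.101.
P(E) = 0.956·0.144 + 0.101·0.856 = 0.13766 + 0.086456 = 0.22412.
By Bayes' theorem, P(H|E) = 0.13766 / 0.22412 = 0.614.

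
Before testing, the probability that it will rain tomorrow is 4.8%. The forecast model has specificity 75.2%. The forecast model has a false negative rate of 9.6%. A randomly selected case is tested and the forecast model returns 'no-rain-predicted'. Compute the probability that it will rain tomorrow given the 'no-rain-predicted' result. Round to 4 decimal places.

P(H | E) ≈ 0.0064

Let H be the event that it will rain tomorrow. P(H) = 0.048, so P(¬H) = 0.952. With E the 'no-rain-predicted' result, P(E|H) = 0.096 and P(E|¬H) = 0.752.
P(E) = 0.096·0.048 + 0.752·0.952 = 0.0046080 + 0.71590 = 0.72051.
By Bayes' theorem, P(H|E) = 0.0046080 / 0.72051 = 0.0064.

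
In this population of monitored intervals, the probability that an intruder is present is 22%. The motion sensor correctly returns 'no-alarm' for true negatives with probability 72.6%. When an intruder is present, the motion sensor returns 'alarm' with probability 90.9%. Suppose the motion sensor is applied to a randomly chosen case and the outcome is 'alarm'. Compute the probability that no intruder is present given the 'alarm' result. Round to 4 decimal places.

Let H be the event that an intruder is present. P(H) = 0.22, so P(¬H) = 0.78. With E the 'alarm' result, P(E|H) = 0.909 and P(E|¬H) = 0.274.
P(E) = 0.909·0.22 + 0.274·0.78 = 0.19998 + 0.21372 = 0.41370.
By Bayes' theorem, P(H|E) = 0.19998 / 0.41370 = 0.4834. Hence P(¬H|E) = 1 − 0.4834 = 0.5166.

P(¬H | E) ≈ 0.5166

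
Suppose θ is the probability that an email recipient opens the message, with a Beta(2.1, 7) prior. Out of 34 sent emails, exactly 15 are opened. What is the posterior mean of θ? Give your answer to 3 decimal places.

Posterior mean ≈ 0.397

Observing 15 successes and 19 failures updates Beta(2.1, 7) by adding the success and failure counts to the two shape parameters: α = 2.1+15 = 17.1, β = 7+19 = 26.
Posterior mean = α/(α+β) = 17.1/43.1 = 0.397.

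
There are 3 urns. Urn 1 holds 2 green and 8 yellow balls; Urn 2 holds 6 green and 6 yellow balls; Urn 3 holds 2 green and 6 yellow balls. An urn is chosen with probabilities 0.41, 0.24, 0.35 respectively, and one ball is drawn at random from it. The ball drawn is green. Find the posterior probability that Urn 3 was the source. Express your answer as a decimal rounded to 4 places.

Posterior probability ≈ 0.3022

Tabulate prior·likelihood by source: [1] prior 0.41, lik 0.2, product 0.08200; [2] prior 0.24, lik 0.5, product 0.1200; [3] prior 0.35, lik 0.25, product 0.08750.
Normalizing constant = 0.28950; the posterior for Urn 3 is its product over the sum, 0.08750/0.28950 = 0.3022.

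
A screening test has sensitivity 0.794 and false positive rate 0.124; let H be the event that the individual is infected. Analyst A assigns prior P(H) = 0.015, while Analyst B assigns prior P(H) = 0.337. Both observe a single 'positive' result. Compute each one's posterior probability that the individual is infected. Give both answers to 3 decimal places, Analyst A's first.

Analyst A: 0.089; Analyst B: 0.765

The likelihood ratio for a 'positive' result is 0.794/0.124 = 6.4032.
Analyst A: prior odds 0.015/0.985 = 0.015228; posterior odds 0.097511; posterior probability 0.089.
Analyst B: prior odds 0.337/0.663 = 0.50830; posterior odds 3.2547; posterior probability 0.765.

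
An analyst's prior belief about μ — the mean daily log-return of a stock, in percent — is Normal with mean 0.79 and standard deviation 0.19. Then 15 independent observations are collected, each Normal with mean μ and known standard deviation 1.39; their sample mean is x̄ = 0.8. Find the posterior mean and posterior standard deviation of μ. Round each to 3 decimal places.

Posterior mean ≈ 0.792; posterior SD ≈ 0.168

With known σ, the Normal prior is conjugate. Weight on the data is w = (n/σ²)/(n/σ² + 1/τ₀²) = 7.76357/(7.76357+27.7008) = 0.21891.
Posterior mean = w·x̄ + (1−w)·μ₀ = 0.21891·0.8 + 0.78109·0.79 = 0.792. Posterior variance = 1/(7.76357+27.7008) = 0.0281973, so SD = 0.168.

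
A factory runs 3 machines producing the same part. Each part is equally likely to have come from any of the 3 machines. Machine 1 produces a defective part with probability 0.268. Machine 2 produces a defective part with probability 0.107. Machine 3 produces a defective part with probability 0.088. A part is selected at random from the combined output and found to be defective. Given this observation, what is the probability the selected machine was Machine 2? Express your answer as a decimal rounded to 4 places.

P(defective|M1) = 0.268; P(defective|M2) = 0.107; P(defective|M3) = 0.088.
Prior × likelihood for each source: 0.333333·0.268=0.08933, 0.333333·0.107=0.03567, 0.333333·0.088=0.02933. Summing gives P(defective) = 0.15433.
P(Machine 2 | defective) = 0.03567 / 0.15433 = 0.2311.

Posterior probability ≈ 0.2311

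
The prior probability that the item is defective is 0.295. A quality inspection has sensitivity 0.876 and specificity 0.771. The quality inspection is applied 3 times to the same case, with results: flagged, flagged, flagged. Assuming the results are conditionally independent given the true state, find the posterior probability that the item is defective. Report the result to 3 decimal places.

Posterior P(H) ≈ 0.959

With H the event that the item is defective, the joint likelihood of the observed sequence is P(data|H) = 0.876·0.876·0.876 = 0.67222 and P(data|¬H) = 0.229·0.229·0.229 = 0.012009.
Bayes: P(H|data) = 0.295·0.67222 / (0.295·0.67222 + 0.705·0.012009) = 0.19831/0.20677 = 0.9591.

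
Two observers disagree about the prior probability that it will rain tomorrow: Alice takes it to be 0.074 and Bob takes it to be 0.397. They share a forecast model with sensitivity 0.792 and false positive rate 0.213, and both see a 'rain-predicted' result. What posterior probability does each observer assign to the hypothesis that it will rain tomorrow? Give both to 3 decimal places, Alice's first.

The likelihood ratio for a 'rain-predicted' result is 0.792/0.213 = 3.7183.
Alice: prior odds 0.074/0.926 = 0.079914; posterior odds 0.29714; posterior probability 0.229.
Bob: prior odds 0.397/0.603 = 0.65837; posterior odds 2.4480; posterior probability 0.710.

Alice: 0.229; Bob: 0.710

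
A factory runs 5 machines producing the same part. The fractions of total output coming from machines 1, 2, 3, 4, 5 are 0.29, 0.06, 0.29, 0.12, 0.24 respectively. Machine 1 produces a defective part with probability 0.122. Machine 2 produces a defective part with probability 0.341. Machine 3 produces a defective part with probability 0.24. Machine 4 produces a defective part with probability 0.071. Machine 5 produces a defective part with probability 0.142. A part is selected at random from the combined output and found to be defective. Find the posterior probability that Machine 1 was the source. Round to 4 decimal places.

Posterior probability ≈ 0.2105

P(defective|M1) = 0.122; P(defective|M2) = 0.341; P(defective|M3) = 0.24; P(defective|M4) = 0.071; P(defective|M5) = 0.142.
Prior × likelihood for each source: 0.29·0.122=0.03538, 0.06·0.341=0.02046, 0.29·0.24=0.06960, 0.12·0.071=0.008520, 0.24·0.142=0.03408. Summing gives P(defective) = 0.16804.
P(Machine 1 | defective) = 0.03538 / 0.16804 = 0.2105.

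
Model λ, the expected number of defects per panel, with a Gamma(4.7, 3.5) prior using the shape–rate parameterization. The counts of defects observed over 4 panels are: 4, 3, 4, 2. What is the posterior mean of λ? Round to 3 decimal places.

The Poisson likelihood adds the total count to the shape and the number of exposure periods to the rate. Here ∑xᵢ = 13 and n = 4, so shape 4.7→17.7 and rate 3.5→7.5.
Posterior mean = shape/rate = 17.7/7.5 = 2.360.

Posterior mean ≈ 2.360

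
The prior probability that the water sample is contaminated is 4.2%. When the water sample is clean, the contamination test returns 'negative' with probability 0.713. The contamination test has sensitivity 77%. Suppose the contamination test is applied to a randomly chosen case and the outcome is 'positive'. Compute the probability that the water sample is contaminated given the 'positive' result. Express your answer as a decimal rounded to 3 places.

P(H | E) ≈ 0.105

Write H for 'the water sample is contaminated'. Prior odds H:¬H = 0.042/0.958 = 0.043841. For the 'positive' outcome, the likelihood ratio is 0.77/0.287 = 2.6829.
Posterior odds = 0.043841 × 2.6829 = 0.11762, so P(H|E) = 0.11762/(1+0.11762) = 0.105.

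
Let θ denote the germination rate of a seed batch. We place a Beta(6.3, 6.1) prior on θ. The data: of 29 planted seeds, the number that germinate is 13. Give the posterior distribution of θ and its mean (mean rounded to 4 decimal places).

Posterior: Beta(19.3, 22.1); mean ≈ 0.4662

The binomial likelihood is conjugate to the Beta prior: with 13 successes and 16 failures, the posterior is Beta(6.3+13, 6.1+16) = Beta(19.3, 22.1).
Posterior mean = α/(α+β) = 19.3/41.4 = 0.4662.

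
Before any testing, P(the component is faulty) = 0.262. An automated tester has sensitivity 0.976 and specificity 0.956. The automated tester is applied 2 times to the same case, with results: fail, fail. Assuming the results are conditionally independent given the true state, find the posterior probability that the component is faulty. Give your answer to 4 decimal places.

Posterior P(H) ≈ 0.9943

Let H be the event that the component is faulty; start with P(H) = 0.262. P('fail'|H) = 0.976, P('fail'|¬H) = 0.044.
Update on result 1 ('fail'): P(H) ← 0.976·0.2620 / (0.976·0.2620 + 0.044·0.7380) = 0.25571/0.28818 = 0.8873.
Update on result 2 ('fail'): P(H) ← 0.976·0.8873 / (0.976·0.8873 + 0.044·0.1127) = 0.86603/0.87098 = 0.9943.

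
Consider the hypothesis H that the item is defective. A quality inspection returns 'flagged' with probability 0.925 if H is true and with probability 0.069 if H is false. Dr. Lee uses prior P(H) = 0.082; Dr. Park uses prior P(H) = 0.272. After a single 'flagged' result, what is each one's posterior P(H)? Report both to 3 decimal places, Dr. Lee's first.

Dr. Lee: 0.545; Dr. Park: 0.834

The likelihood ratio for a 'flagged' result is 0.925/0.069 = 13.406.
Dr. Lee: prior odds 0.082/0.918 = 0.089325; posterior odds 1.1975; posterior probability 0.545.
Dr. Park: prior odds 0.272/0.728 = 0.37363; posterior odds 5.0088; posterior probability 0.834.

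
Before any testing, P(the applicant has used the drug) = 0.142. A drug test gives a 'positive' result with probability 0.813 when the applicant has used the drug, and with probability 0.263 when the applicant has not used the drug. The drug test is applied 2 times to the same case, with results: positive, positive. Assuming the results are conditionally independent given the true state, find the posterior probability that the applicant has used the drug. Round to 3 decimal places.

Posterior P(H) ≈ 0.613

With H the event that the applicant has used the drug, the joint likelihood of the observed sequence is P(data|H) = 0.813·0.813 = 0.66097 and P(data|¬H) = 0.263·0.263 = 0.069169.
Bayes: P(H|data) = 0.142·0.66097 / (0.142·0.66097 + 0.858·0.069169) = 0.093858/0.15320 = 0.6126.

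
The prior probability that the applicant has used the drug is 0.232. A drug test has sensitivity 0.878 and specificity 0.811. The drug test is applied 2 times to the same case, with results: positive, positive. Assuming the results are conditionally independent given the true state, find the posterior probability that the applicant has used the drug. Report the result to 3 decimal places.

Posterior P(H) ≈ 0.867

Let H be the event that the applicant has used the drug; start with P(H) = 0.232. P('positive'|H) = 0.878, P('positive'|¬H) = 0.189.
Update on result 1 ('positive'): P(H) ← 0.878·0.2320 / (0.878·0.2320 + 0.189·0.7680) = 0.20370/0.34885 = 0.5839.
Update on result 2 ('positive'): P(H) ← 0.878·0.5839 / (0.878·0.5839 + 0.189·0.4161) = 0.51267/0.59131 = 0.8670.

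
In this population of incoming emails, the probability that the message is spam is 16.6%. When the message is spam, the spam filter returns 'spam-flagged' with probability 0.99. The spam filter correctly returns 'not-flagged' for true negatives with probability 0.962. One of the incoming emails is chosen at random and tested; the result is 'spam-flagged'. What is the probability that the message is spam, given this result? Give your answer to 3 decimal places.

Write H for 'the message is spam'. Prior odds H:¬H = 0.166/0.834 = 0.19904. For the 'spam-flagged' outcome, the likelihood ratio is 0.99/0.038 = 26.053.
Posterior odds = 0.19904 × 26.053 = 5.1855, so P(H|E) = 5.1855/(1+5.1855) = 0.838.

P(H | E) ≈ 0.838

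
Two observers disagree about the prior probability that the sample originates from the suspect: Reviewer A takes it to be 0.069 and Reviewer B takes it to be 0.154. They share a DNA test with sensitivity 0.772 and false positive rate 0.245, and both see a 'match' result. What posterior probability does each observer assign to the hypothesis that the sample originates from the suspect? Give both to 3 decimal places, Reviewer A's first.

Reviewer A: 0.189; Reviewer B: 0.365

The likelihood ratio for a 'match' result is 0.772/0.245 = 3.1510.
Reviewer A: prior odds 0.069/0.931 = 0.074114; posterior odds 0.23353; posterior probability 0.189.
Reviewer B: prior odds 0.154/0.846 = 0.18203; posterior odds 0.57359; posterior probability 0.365.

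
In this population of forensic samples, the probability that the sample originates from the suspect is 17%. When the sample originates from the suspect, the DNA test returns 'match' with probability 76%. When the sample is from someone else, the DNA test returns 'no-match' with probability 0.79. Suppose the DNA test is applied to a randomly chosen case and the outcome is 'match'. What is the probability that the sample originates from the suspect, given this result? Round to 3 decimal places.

P(H | E) ≈ 0.426

Write H for 'the sample originates from the suspect'. Prior odds H:¬H = 0.17/0.83 = 0.20482. For the 'match' outcome, the likelihood ratio is 0.76/0.21 = 3.6190.
Posterior odds = 0.20482 × 3.6190 = 0.74125, so P(H|E) = 0.74125/(1+0.74125) = 0.426.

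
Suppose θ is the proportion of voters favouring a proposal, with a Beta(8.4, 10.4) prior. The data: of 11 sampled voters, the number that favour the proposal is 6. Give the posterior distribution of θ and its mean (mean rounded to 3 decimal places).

Observing 6 successes and 5 failures updates Beta(8.4, 10.4) by adding the success and failure counts to the two shape parameters: α = 8.4+6 = 14.4, β = 10.4+5 = 15.4.
Posterior mean = α/(α+β) = 14.4/29.8 = 0.483.

Posterior: Beta(14.4, 15.4); mean ≈ 0.483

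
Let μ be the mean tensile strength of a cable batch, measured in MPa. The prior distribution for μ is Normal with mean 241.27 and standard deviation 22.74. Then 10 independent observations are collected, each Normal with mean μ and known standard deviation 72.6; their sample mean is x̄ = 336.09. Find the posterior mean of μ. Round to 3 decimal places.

With known σ, the Normal prior is conjugate. Weight on the data is w = (n/σ²)/(n/σ² + 1/τ₀²) = 0.00189726/(0.00189726+0.00193383) = 0.49523.
Posterior mean = w·x̄ + (1−w)·μ₀ = 0.49523·336.09 + 0.50477·241.27 = 288.227.

Posterior mean ≈ 288.227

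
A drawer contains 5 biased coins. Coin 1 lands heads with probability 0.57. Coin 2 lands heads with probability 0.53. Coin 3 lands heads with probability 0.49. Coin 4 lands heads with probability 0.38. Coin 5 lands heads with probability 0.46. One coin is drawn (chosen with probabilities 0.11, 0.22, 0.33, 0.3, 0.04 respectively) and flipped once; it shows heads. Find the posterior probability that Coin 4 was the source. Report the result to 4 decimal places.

Tabulate prior·likelihood by source: [1] prior 0.11, lik 0.57, product 0.06270; [2] prior 0.22, lik 0.53, product 0.1166; [3] prior 0.33, lik 0.49, product 0.1617; [4] prior 0.3, lik 0.38, product 0.1140; [5] prior 0.04, lik 0.46, product 0.01840.
Normalizing constant = 0.47340; the posterior for Coin 4 is its product over the sum, 0.1140/0.47340 = 0.2408.

Posterior probability ≈ 0.2408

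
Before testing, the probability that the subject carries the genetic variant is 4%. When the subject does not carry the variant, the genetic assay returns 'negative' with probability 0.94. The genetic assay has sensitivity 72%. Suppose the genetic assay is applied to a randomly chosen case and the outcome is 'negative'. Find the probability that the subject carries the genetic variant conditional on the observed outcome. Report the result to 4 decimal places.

P(H | E) ≈ 0.0123

Write H for 'the subject carries the genetic variant'. Prior odds H:¬H = 0.04/0.96 = 0.041667. For the 'negative' outcome, the likelihood ratio is 0.28/0.94 = 0.29787.
Posterior odds = 0.041667 × 0.29787 = 0.012411, so P(H|E) = 0.012411/(1+0.012411) = 0.0123.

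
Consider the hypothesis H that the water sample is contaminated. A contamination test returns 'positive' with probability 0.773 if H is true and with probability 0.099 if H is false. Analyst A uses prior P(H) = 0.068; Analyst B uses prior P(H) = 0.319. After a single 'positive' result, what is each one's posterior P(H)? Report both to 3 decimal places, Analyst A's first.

The likelihood ratio for a 'positive' result is 0.773/0.099 = 7.8081.
Analyst A: prior odds 0.068/0.932 = 0.072961; posterior odds 0.56969; posterior probability 0.363.
Analyst B: prior odds 0.319/0.681 = 0.46843; posterior odds 3.6575; posterior probability 0.785.

Analyst A: 0.363; Analyst B: 0.785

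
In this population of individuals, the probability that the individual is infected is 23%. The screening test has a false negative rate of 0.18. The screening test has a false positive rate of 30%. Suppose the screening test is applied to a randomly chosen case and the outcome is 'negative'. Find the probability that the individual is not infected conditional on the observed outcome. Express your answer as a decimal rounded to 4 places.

Let H be the event that the individual is infected. P(H) = 0.23, so P(¬H) = 0.77. With E the 'negative' result, P(E|H) = 0.18 and P(E|¬H) = 0.7.
P(E) = 0.18·0.23 + 0.7·0.77 = 0.041400 + 0.53900 = 0.58040.
By Bayes' theorem, P(H|E) = 0.041400 / 0.58040 = 0.0713. Hence P(¬H|E) = 1 − 0.0713 = 0.9287.

P(¬H | E) ≈ 0.9287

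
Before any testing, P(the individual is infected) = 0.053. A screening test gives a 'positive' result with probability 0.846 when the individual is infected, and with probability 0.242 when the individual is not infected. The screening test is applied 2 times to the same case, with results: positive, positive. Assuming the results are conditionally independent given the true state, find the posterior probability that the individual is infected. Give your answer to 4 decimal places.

With H the event that the individual is infected, the joint likelihood of the observed sequence is P(data|H) = 0.846·0.846 = 0.71572 and P(data|¬H) = 0.242·0.242 = 0.058564.
Bayes: P(H|data) = 0.053·0.71572 / (0.053·0.71572 + 0.947·0.058564) = 0.037933/0.093393 = 0.4062.

Posterior P(H) ≈ 0.4062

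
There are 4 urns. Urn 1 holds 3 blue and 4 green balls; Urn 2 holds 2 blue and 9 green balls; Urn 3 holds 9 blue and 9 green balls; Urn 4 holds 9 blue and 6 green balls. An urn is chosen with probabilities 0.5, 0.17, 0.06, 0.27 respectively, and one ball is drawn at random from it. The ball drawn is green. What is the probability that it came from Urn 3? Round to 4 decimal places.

Tabulate prior·likelihood by source: [1] prior 0.5, lik 0.5714, product 0.2857; [2] prior 0.17, lik 0.8182, product 0.1391; [3] prior 0.06, lik 0.5, product 0.03000; [4] prior 0.27, lik 0.4, product 0.1080.
Normalizing constant = 0.56281; the posterior for Urn 3 is its product over the sum, 0.03000/0.56281 = 0.0533.

Posterior probability ≈ 0.0533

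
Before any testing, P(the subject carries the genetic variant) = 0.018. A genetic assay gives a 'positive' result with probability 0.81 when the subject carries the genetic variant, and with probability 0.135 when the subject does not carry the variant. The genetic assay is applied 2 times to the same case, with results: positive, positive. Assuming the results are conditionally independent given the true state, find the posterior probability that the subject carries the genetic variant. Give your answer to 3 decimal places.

Let H be the event that the subject carries the genetic variant; start with P(H) = 0.018. P('positive'|H) = 0.81, P('positive'|¬H) = 0.135.
Update on result 1 ('positive'): P(H) ← 0.81·0.0180 / (0.81·0.0180 + 0.135·0.9820) = 0.014580/0.14715 = 0.0991.
Update on result 2 ('positive'): P(H) ← 0.81·0.0991 / (0.81·0.0991 + 0.135·0.9009) = 0.080257/0.20188 = 0.3975.

Posterior P(H) ≈ 0.398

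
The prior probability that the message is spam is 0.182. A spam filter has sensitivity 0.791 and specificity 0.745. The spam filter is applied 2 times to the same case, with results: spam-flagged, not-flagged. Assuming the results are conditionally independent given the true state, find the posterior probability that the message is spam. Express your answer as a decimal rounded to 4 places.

Posterior P(H) ≈ 0.1622

Let H be the event that the message is spam; start with P(H) = 0.182. P('spam-flagged'|H) = 0.791, P('spam-flagged'|¬H) = 0.255.
Update on result 1 ('spam-flagged'): P(H) ← 0.791·0.1820 / (0.791·0.1820 + 0.255·0.8180) = 0.14396/0.35255 = 0.4083.
Update on result 2 ('not-flagged'): P(H) ← 0.209·0.4083 / (0.209·0.4083 + 0.745·0.5917) = 0.085344/0.52613 = 0.1622.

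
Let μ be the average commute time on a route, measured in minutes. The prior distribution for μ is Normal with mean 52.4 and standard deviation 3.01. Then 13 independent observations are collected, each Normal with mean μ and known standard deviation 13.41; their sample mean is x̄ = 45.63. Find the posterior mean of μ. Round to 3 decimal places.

Posterior mean ≈ 49.721

Prior precision 1/τ₀² = 1/3.01² = 0.110374; data precision n/σ² = 13/13.41² = 0.0722913.
Posterior precision = 0.110374 + 0.0722913 = 0.182665.
Posterior mean = (0.110374·52.4 + 0.0722913·45.63) / 0.182665 = 49.721.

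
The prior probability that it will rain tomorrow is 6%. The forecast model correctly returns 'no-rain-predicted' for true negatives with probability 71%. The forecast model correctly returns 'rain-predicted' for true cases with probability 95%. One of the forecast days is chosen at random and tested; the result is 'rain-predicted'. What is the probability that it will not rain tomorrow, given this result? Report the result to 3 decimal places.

P(¬H | E) ≈ 0.827

Let H be the event that it will rain tomorrow. P(H) = 0.06, so P(¬H) = 0.94. With E the 'rain-predicted' result, P(E|H) = 0.95 and P(E|¬H) = 0.29.
P(E) = 0.95·0.06 + 0.29·0.94 = 0.057000 + 0.27260 = 0.32960.
By Bayes' theorem, P(H|E) = 0.057000 / 0.32960 = 0.173. Hence P(¬H|E) = 1 − 0.173 = 0.827.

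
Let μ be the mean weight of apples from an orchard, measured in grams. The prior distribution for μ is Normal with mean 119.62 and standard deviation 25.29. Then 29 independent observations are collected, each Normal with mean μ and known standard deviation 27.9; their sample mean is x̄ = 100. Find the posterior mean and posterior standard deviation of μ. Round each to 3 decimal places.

With known σ, the Normal prior is conjugate. Weight on the data is w = (n/σ²)/(n/σ² + 1/τ₀²) = 0.0372554/(0.0372554+0.00156352) = 0.95972.
Posterior mean = w·x̄ + (1−w)·μ₀ = 0.95972·100 + 0.040277·119.62 = 100.790. Posterior variance = 1/(0.0372554+0.00156352) = 25.7606, so SD = 5.075.

Posterior mean ≈ 100.790; posterior SD ≈ 5.075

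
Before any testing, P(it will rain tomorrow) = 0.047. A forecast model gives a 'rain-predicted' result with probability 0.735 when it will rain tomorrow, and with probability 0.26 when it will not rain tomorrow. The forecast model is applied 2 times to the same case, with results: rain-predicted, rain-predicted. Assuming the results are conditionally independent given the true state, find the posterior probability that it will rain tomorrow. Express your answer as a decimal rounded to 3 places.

Let H be the event that it will rain tomorrow; start with P(H) = 0.047. P('rain-predicted'|H) = 0.735, P('rain-predicted'|¬H) = 0.26.
Update on result 1 ('rain-predicted'): P(H) ← 0.735·0.0470 / (0.735·0.0470 + 0.26·0.9530) = 0.034545/0.28232 = 0.1224.
Update on result 2 ('rain-predicted'): P(H) ← 0.735·0.1224 / (0.735·0.1224 + 0.26·0.8776) = 0.089934/0.31812 = 0.2827.

Posterior P(H) ≈ 0.283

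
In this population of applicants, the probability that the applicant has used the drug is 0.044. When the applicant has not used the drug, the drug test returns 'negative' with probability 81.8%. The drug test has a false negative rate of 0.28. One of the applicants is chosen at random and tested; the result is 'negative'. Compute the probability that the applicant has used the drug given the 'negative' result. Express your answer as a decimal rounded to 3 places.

P(H | E) ≈ 0.016

Write H for 'the applicant has used the drug'. Prior odds H:¬H = 0.044/0.956 = 0.046025. For the 'negative' outcome, the likelihood ratio is 0.28/0.818 = 0.34230.
Posterior odds = 0.046025 × 0.34230 = 0.015754, so P(H|E) = 0.015754/(1+0.015754) = 0.016.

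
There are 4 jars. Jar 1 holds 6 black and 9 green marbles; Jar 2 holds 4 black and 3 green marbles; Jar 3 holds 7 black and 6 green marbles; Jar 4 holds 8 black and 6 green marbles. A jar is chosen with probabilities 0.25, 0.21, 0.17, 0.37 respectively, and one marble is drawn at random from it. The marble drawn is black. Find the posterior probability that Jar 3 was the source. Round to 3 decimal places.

Posterior probability ≈ 0.175

Tabulate prior·likelihood by source: [1] prior 0.25, lik 0.4, product 0.1000; [2] prior 0.21, lik 0.5714, product 0.1200; [3] prior 0.17, lik 0.5385, product 0.09154; [4] prior 0.37, lik 0.5714, product 0.2114.
Normalizing constant = 0.52297; the posterior for Jar 3 is its product over the sum, 0.09154/0.52297 = 0.175.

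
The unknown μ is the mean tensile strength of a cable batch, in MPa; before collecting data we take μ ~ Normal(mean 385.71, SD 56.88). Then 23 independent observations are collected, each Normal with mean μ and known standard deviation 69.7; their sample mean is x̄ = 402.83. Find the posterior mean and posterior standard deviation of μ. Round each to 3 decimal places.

Posterior mean ≈ 401.781; posterior SD ≈ 14.081

Prior precision 1/τ₀² = 1/56.88² = 0.00030909; data precision n/σ² = 23/69.7² = 0.00473437.
Posterior precision = 0.00030909 + 0.00473437 = 0.00504346, giving posterior SD = 1/√0.00504346 = 14.081.
Posterior mean = (0.00030909·385.71 + 0.00473437·402.83) / 0.00504346 = 401.781.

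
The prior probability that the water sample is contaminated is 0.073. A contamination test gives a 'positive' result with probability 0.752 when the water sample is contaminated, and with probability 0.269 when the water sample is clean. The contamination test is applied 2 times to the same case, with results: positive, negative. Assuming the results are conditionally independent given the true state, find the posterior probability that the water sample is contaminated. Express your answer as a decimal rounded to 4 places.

Posterior P(H) ≈ 0.0695

Let H be the event that the water sample is contaminated; start with P(H) = 0.073. P('positive'|H) = 0.752, P('positive'|¬H) = 0.269.
Update on result 1 ('positive'): P(H) ← 0.752·0.0730 / (0.752·0.0730 + 0.269·0.9270) = 0.054896/0.30426 = 0.1804.
Update on result 2 ('negative'): P(H) ← 0.248·0.1804 / (0.248·0.1804 + 0.731·0.8196) = 0.044745/0.64385 = 0.0695.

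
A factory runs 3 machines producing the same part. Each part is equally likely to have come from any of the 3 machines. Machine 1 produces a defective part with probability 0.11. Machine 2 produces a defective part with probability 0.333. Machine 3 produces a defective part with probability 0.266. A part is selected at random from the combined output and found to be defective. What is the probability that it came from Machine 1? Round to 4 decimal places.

Posterior probability ≈ 0.1551

Tabulate prior·likelihood by source: [1] prior 0.333333, lik 0.11, product 0.03667; [2] prior 0.333333, lik 0.333, product 0.1110; [3] prior 0.333333, lik 0.266, product 0.08867.
Normalizing constant = 0.23633; the posterior for Machine 1 is its product over the sum, 0.03667/0.23633 = 0.1551.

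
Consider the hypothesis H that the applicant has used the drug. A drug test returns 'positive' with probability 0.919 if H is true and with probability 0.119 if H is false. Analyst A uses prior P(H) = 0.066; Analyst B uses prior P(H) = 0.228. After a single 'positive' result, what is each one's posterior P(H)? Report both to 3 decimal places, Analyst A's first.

P('+'|H) = 0.919, P('+'|¬H) = 0.119.
Analyst A: numerator 0.919·0.066 = 0.060654; evidence = 0.060654+0.119·0.934 = 0.17180; posterior = 0.353.
Analyst B: numerator 0.919·0.228 = 0.20953; evidence = 0.20953+0.119·0.772 = 0.30140; posterior = 0.695.

Analyst A: 0.353; Analyst B: 0.695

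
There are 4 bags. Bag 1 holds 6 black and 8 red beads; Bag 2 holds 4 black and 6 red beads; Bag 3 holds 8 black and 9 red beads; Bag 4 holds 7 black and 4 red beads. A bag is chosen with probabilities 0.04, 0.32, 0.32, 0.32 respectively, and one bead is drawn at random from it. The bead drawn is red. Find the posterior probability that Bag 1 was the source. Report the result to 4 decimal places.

P(red|Bag 1) = 0.5714; P(red|Bag 2) = 0.6; P(red|Bag 3) = 0.5294; P(red|Bag 4) = 0.3636.
Prior × likelihood for each source: 0.04·0.5714=0.02286, 0.32·0.6=0.1920, 0.32·0.5294=0.1694, 0.32·0.3636=0.1164. Summing gives P(red) = 0.50063.
P(Bag 1 | red) = 0.02286 / 0.50063 = 0.0457.

Posterior probability ≈ 0.0457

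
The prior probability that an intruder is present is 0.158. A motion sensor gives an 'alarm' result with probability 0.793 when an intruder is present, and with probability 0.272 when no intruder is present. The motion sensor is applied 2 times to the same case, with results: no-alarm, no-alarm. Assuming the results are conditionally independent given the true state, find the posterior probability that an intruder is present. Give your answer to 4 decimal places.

Posterior P(H) ≈ 0.0149

With H the event that an intruder is present, the joint likelihood of the observed sequence is P(data|H) = 0.207·0.207 = 0.042849 and P(data|¬H) = 0.728·0.728 = 0.52998.
Bayes: P(H|data) = 0.158·0.042849 / (0.158·0.042849 + 0.842·0.52998) = 0.0067701/0.45302 = 0.0149.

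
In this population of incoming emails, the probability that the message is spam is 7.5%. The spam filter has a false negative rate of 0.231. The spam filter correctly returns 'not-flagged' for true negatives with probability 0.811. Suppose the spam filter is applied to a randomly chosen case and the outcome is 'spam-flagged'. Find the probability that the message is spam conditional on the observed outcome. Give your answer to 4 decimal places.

P(H | E) ≈ 0.2481

Let H be the event that the message is spam. P(H) = 0.075, so P(¬H) = 0.925. With E the 'spam-flagged' result, P(E|H) = 0.769 and P(E|¬H) = 0.189.
P(E) = 0.769·0.075 + 0.189·0.925 = 0.057675 + 0.17483 = 0.23250.
By Bayes' theorem, P(H|E) = 0.057675 / 0.23250 = 0.2481.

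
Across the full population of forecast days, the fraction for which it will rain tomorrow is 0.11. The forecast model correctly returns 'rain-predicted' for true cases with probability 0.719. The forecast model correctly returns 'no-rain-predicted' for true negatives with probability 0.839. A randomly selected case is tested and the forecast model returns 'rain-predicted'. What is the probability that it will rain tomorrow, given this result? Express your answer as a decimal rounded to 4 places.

Write H for 'it will rain tomorrow'. Prior odds H:¬H = 0.11/0.89 = 0.12360. For the 'rain-predicted' outcome, the likelihood ratio is 0.719/0.161 = 4.4658.
Posterior odds = 0.12360 × 4.4658 = 0.55196, so P(H|E) = 0.55196/(1+0.55196) = 0.3557.

P(H | E) ≈ 0.3557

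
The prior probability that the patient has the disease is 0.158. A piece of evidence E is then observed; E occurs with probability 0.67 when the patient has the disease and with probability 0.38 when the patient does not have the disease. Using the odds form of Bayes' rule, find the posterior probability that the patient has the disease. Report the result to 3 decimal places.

Posterior probability ≈ 0.249

Prior odds = 0.158/(1−0.158) = 0.18765. In log-odds, ln(0.18765) = -1.6732.
Add log likelihood ratio: ln(1.7632) = 0.56711.
Posterior log-odds = -1.1061, so posterior odds = exp(-1.1061) = 0.33085. Converting, P(H|E) = 0.33085/1.3309 = 0.249.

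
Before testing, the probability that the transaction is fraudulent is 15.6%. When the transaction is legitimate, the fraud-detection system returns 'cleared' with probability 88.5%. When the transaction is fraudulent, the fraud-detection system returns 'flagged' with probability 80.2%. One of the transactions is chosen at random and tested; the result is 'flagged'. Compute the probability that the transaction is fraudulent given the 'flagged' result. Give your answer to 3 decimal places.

P(H | E) ≈ 0.563

Write H for 'the transaction is fraudulent'. Prior odds H:¬H = 0.156/0.844 = 0.18483. For the 'flagged' outcome, the likelihood ratio is 0.802/0.115 = 6.9739.
Posterior odds = 0.18483 × 6.9739 = 1.2890, so P(H|E) = 1.2890/(1+1.2890) = 0.563.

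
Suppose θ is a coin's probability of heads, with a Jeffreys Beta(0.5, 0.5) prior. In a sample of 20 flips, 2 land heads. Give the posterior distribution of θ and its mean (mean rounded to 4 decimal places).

Observing 2 successes and 18 failures updates Beta(0.5, 0.5) by adding the success and failure counts to the two shape parameters: α = 0.5+2 = 2.5, β = 0.5+18 = 18.5.
E[θ | data] = 2.5/(2.5+18.5) = 0.1190.

Posterior: Beta(2.5, 18.5); mean ≈ 0.1190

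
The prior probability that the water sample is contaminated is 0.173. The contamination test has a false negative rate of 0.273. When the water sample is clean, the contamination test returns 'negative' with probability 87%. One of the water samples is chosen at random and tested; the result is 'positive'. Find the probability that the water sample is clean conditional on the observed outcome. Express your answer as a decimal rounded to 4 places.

Let H be the event that the water sample is contaminated. P(H) = 0.173, so P(¬H) = 0.827. With E the 'positive' result, P(E|H) = 0.727 and P(E|¬H) = 0.13.
P(E) = 0.727·0.173 + 0.13·0.827 = 0.12577 + 0.10751 = 0.23328.
By Bayes' theorem, P(H|E) = 0.12577 / 0.23328 = 0.5391. Hence P(¬H|E) = 1 − 0.5391 = 0.4609.

P(¬H | E) ≈ 0.4609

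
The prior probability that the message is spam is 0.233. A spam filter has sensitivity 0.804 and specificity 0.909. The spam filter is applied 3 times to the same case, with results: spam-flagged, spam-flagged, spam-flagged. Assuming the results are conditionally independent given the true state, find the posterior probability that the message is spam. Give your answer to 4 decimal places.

Posterior P(H) ≈ 0.9952

With H the event that the message is spam, the joint likelihood of the observed sequence is P(data|H) = 0.804·0.804·0.804 = 0.51972 and P(data|¬H) = 0.091·0.091·0.091 = 0.00075357.
Bayes: P(H|data) = 0.233·0.51972 / (0.233·0.51972 + 0.767·0.00075357) = 0.12109/0.12167 = 0.9952.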